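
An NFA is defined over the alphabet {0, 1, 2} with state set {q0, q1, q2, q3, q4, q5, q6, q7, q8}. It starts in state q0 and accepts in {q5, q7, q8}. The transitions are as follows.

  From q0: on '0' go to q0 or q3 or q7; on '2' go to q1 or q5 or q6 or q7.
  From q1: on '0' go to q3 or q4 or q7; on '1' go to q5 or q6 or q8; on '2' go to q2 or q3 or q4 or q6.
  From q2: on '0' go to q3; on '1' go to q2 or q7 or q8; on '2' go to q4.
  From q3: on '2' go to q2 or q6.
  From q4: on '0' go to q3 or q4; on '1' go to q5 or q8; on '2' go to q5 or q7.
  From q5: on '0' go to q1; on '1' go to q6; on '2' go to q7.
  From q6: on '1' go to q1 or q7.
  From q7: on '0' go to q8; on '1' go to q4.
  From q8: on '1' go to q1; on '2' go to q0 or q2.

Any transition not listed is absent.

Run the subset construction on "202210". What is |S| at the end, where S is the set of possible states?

Start in {q0}.
Read '2': {q0} → {q1, q5, q6, q7}.
Read '0': {q1, q5, q6, q7} → {q1, q3, q4, q7, q8}.
Read '2': {q1, q3, q4, q7, q8} → {q0, q2, q3, q4, q5, q6, q7}.
Read '2': {q0, q2, q3, q4, q5, q6, q7} → {q1, q2, q4, q5, q6, q7}.
Read '1': {q1, q2, q4, q5, q6, q7} → {q1, q2, q4, q5, q6, q7, q8}.
Read '0': {q1, q2, q4, q5, q6, q7, q8} → {q1, q3, q4, q7, q8}.
That set has 5 states.

5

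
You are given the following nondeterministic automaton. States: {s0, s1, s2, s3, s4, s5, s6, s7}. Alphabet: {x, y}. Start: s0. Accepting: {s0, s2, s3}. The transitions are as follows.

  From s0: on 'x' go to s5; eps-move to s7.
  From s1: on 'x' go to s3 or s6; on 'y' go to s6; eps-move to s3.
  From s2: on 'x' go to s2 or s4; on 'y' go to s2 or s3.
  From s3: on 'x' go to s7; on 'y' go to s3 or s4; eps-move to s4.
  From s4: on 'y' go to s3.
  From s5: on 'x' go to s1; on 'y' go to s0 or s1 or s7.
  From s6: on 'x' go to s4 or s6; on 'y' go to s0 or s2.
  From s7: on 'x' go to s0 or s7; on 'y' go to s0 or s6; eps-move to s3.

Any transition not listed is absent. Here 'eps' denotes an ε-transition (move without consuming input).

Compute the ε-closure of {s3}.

Begin with {s3}.
ε-move s3 → s4; add s4.

{s3, s4}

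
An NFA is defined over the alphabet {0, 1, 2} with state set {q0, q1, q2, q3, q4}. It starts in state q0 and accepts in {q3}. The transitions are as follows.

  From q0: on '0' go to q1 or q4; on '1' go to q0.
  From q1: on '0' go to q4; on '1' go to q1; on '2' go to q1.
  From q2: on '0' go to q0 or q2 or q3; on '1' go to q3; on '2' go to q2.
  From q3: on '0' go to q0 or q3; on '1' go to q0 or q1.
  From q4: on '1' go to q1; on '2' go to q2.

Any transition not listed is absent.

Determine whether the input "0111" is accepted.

No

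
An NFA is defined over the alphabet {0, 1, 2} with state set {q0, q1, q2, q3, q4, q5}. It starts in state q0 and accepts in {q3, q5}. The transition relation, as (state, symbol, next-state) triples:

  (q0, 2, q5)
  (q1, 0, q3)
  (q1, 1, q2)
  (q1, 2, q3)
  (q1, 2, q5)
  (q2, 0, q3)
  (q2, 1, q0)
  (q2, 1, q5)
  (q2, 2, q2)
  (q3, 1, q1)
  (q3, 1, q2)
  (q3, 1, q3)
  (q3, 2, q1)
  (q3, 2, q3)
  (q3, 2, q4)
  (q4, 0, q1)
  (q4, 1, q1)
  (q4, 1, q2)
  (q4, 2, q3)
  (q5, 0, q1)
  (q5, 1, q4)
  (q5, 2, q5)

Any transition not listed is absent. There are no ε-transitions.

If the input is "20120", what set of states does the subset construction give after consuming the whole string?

{q3}

Start in {q0}.
Read '2': {q0} → {q5}.
Read '0': {q5} → {q1}.
Read '1': {q1} → {q2}.
Read '2': {q2} → {q2}.
Read '0': {q2} → {q3}.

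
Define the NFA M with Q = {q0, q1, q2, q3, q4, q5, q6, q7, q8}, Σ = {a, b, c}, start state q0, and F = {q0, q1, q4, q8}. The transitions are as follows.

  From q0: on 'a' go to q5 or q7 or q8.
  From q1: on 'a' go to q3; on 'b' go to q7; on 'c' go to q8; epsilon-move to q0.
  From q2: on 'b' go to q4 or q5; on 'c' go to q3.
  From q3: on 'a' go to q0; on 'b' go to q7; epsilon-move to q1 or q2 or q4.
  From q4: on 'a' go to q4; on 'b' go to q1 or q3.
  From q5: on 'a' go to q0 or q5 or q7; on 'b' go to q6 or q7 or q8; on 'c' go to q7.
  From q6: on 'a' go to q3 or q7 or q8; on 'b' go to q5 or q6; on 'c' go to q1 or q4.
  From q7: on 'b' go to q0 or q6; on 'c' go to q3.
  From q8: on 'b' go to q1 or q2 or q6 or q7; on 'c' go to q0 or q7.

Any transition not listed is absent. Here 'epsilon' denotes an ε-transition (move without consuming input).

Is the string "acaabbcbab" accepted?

Yes

Start in {q0}.
Read 'a': q0→{q5, q7, q8}; now {q5, q7, q8}.
Read 'c': q5→{q7}, q7→{q3}, q8→{q0, q7}; union {q0, q3, q7}; ε-closure = {q0, q1, q2, q3, q4, q7}.
Read 'a': q0→{q5, q7, q8}, q1→{q3}, q2→∅, q3→{q0}, q4→{q4}, q7→∅; union {q0, q3, q4, q5, q7, q8}; ε-closure = {q0, q1, q2, q3, q4, q5, q7, q8}.
Read 'a': q0→{q5, q7, q8}, q1→{q3}, q2→∅, q3→{q0}, q4→{q4}, q5→{q0, q5, q7}, q7→∅, q8→∅; union {q0, q3, q4, q5, q7, q8}; ε-closure = {q0, q1, q2, q3, q4, q5, q7, q8}.
Read 'b': q0→∅, q1→{q7}, q2→{q4, q5}, q3→{q7}, q4→{q1, q3}, q5→{q6, q7, q8}, q7→{q0, q6}, q8→{q1, q2, q6, q7}; now {q0, q1, q2, q3, q4, q5, q6, q7, q8}.
Read 'b': q0→∅, q1→{q7}, q2→{q4, q5}, q3→{q7}, q4→{q1, q3}, q5→{q6, q7, q8}, q6→{q5, q6}, q7→{q0, q6}, q8→{q1, q2, q6, q7}; now {q0, q1, q2, q3, q4, q5, q6, q7, q8}.
Read 'c': q0→∅, q1→{q8}, q2→{q3}, q3→∅, q4→∅, q5→{q7}, q6→{q1, q4}, q7→{q3}, q8→{q0, q7}; union {q0, q1, q3, q4, q7, q8}; ε-closure = {q0, q1, q2, q3, q4, q7, q8}.
Read 'b': q0→∅, q1→{q7}, q2→{q4, q5}, q3→{q7}, q4→{q1, q3}, q7→{q0, q6}, q8→{q1, q2, q6, q7}; now {q0, q1, q2, q3, q4, q5, q6, q7}.
Read 'a': q0→{q5, q7, q8}, q1→{q3}, q2→∅, q3→{q0}, q4→{q4}, q5→{q0, q5, q7}, q6→{q3, q7, q8}, q7→∅; union {q0, q3, q4, q5, q7, q8}; ε-closure = {q0, q1, q2, q3, q4, q5, q7, q8}.
Read 'b': q0→∅, q1→{q7}, q2→{q4, q5}, q3→{q7}, q4→{q1, q3}, q5→{q6, q7, q8}, q7→{q0, q6}, q8→{q1, q2, q6, q7}; now {q0, q1, q2, q3, q4, q5, q6, q7, q8}.
The final set {q0, q1, q2, q3, q4, q5, q6, q7, q8} contains the accepting states q0, q1, q4, q8.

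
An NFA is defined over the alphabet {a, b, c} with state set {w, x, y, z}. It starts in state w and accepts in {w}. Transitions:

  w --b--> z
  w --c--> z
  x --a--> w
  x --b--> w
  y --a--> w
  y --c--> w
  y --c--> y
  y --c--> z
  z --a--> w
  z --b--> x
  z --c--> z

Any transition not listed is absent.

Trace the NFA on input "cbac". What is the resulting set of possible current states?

{z}

Start in {w}.
Read 'c': w→{z}; now {z}.
Read 'b': z→{x}; now {x}.
Read 'a': x→{w}; now {w}.
Read 'c': w→{z}; now {z}.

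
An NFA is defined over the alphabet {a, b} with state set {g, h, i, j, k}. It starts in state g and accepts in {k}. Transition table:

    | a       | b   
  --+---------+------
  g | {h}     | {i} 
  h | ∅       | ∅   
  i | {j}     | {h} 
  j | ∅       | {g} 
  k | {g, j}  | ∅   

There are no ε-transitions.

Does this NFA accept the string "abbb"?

No

Start in {g}.
Read 'a': g→{h}; now {h}.
Read 'b': h→∅; now ∅.
The set is empty and remains empty for the remaining 2 symbols.
The final set ∅ contains no accepting state.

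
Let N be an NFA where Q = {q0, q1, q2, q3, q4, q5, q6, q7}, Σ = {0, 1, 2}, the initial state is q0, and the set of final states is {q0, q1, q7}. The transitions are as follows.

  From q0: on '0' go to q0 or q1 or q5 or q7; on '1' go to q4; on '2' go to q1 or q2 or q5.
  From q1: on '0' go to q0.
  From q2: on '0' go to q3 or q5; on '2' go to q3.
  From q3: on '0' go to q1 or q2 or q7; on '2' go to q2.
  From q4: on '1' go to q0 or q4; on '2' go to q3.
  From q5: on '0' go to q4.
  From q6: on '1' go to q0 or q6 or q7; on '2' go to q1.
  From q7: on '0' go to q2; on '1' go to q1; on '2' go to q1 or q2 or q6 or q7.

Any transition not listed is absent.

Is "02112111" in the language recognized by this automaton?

Yes

Start in {q0}.
Read '0': q0→{q0, q1, q5, q7}; now {q0, q1, q5, q7}.
Read '2': q0→{q1, q2, q5}, q1→∅, q5→∅, q7→{q1, q2, q6, q7}; now {q1, q2, q5, q6, q7}.
Read '1': q1→∅, q2→∅, q5→∅, q6→{q0, q6, q7}, q7→{q1}; now {q0, q1, q6, q7}.
Read '1': q0→{q4}, q1→∅, q6→{q0, q6, q7}, q7→{q1}; now {q0, q1, q4, q6, q7}.
Read '2': q0→{q1, q2, q5}, q1→∅, q4→{q3}, q6→{q1}, q7→{q1, q2, q6, q7}; now {q1, q2, q3, q5, q6, q7}.
Read '1': q1→∅, q2→∅, q3→∅, q5→∅, q6→{q0, q6, q7}, q7→{q1}; now {q0, q1, q6, q7}.
Read '1': q0→{q4}, q1→∅, q6→{q0, q6, q7}, q7→{q1}; now {q0, q1, q4, q6, q7}.
Read '1': q0→{q4}, q1→∅, q4→{q0, q4}, q6→{q0, q6, q7}, q7→{q1}; now {q0, q1, q4, q6, q7}.
The final set {q0, q1, q4, q6, q7} contains the accepting states q0, q1, q7.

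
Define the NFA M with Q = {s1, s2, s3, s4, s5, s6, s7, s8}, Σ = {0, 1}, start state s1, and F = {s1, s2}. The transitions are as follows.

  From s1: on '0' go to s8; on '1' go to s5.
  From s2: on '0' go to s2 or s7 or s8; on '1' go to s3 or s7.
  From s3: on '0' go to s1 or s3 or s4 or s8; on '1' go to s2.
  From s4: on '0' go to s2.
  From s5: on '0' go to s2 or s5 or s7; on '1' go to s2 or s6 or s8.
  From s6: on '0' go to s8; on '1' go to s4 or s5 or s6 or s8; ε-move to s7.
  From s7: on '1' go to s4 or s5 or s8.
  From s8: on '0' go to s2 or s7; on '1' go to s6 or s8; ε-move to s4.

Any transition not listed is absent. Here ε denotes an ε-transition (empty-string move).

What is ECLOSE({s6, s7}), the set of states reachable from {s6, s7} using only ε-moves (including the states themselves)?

Begin with {s6, s7}.
No ε-moves leave this set, so the closure equals the set itself.

{s6, s7}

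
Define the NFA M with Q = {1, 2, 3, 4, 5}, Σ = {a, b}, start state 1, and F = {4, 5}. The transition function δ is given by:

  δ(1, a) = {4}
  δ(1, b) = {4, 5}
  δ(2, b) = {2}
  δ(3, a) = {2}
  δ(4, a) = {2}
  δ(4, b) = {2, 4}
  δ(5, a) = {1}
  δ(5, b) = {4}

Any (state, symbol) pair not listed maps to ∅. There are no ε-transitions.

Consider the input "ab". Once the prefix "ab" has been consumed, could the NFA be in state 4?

Yes

Start in {1}.
Read 'a': {1} → {4}.
Read 'b': {4} → {2, 4}.
State 4 is in {2, 4}.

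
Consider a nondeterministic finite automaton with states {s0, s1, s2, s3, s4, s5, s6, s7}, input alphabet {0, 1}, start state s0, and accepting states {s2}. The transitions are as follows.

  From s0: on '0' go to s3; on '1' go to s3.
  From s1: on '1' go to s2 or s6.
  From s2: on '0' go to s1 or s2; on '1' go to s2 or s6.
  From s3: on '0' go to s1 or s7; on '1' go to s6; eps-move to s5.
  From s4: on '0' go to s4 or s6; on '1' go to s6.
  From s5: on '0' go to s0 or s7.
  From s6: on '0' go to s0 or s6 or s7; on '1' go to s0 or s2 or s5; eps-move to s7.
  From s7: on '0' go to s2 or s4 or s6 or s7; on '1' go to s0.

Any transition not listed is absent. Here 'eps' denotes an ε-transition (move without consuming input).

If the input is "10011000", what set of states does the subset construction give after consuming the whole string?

{s0, s1, s2, s3, s4, s5, s6, s7}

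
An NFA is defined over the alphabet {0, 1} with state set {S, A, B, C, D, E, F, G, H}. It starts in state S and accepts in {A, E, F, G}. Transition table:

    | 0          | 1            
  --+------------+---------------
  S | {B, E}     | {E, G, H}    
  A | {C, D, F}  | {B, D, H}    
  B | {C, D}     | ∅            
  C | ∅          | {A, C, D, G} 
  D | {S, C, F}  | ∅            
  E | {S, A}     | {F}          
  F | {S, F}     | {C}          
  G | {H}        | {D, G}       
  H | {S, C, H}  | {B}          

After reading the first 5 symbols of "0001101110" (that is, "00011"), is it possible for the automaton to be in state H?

Start in {S}.
Read '0': {S} → {B, E}.
Read '0': {B, E} → {S, A, C, D}.
Read '0': {S, A, C, D} → {S, B, C, D, E, F}.
Read '1': {S, B, C, D, E, F} → {A, C, D, E, F, G, H}.
Read '1': {A, C, D, E, F, G, H} → {A, B, C, D, F, G, H}.
State H is in {A, B, C, D, F, G, H}.

Yes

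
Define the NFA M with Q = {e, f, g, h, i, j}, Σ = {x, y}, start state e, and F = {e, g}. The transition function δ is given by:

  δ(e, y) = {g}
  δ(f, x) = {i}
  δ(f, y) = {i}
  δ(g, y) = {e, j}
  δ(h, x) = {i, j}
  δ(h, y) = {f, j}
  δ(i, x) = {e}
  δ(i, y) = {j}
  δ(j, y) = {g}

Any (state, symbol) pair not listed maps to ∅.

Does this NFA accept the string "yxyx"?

No

Start in {e}.
Read 'y': e→{g}; now {g}.
Read 'x': g→∅; now ∅.
The set is empty and remains empty for the remaining 2 symbols.
The final set ∅ contains no accepting state.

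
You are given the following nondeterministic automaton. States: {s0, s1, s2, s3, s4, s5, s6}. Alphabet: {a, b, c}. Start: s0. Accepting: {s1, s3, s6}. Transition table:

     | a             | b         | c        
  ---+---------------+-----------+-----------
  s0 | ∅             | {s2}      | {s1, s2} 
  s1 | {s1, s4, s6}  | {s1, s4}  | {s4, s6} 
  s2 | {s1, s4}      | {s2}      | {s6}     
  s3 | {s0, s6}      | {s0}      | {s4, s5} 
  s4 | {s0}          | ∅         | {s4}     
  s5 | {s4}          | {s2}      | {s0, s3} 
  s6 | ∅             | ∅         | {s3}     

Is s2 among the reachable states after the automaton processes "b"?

Yes

Start in {s0}.
Read 'b': s0→{s2}; now {s2}.
State s2 is in {s2}.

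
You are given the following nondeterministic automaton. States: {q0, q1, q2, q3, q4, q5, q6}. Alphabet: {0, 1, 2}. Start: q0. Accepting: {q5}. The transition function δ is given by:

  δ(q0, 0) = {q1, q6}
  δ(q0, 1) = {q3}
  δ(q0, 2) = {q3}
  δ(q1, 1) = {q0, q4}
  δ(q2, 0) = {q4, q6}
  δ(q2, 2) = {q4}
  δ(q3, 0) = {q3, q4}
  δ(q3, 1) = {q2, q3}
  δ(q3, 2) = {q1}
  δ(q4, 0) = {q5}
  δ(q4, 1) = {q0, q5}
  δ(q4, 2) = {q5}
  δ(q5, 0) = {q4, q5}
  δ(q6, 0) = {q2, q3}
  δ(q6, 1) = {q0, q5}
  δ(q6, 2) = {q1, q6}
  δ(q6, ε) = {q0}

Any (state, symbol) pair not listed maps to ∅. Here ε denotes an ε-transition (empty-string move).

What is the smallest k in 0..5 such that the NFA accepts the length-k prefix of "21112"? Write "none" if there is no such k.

none

Start in {q0}.
Read '2': {q0} → {q3}.
Read '1': {q3} → {q2, q3}.
Read '1': {q2, q3} → {q2, q3}.
Read '1': {q2, q3} → {q2, q3}.
Read '2': {q2, q3} → {q1, q4}.
No reachable set along the way intersects F.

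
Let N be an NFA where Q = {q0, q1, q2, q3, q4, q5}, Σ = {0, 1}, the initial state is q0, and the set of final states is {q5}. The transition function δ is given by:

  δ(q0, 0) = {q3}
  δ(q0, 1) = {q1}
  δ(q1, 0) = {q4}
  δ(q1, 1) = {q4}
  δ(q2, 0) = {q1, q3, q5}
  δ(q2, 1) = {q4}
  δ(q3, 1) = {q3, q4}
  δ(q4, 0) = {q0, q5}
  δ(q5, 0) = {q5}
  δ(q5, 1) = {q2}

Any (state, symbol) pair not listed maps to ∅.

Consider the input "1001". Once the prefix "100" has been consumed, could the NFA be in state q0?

Start in {q0}.
Read '1': q0→{q1}; now {q1}.
Read '0': q1→{q4}; now {q4}.
Read '0': q4→{q0, q5}; now {q0, q5}.
State q0 is in {q0, q5}.

Yes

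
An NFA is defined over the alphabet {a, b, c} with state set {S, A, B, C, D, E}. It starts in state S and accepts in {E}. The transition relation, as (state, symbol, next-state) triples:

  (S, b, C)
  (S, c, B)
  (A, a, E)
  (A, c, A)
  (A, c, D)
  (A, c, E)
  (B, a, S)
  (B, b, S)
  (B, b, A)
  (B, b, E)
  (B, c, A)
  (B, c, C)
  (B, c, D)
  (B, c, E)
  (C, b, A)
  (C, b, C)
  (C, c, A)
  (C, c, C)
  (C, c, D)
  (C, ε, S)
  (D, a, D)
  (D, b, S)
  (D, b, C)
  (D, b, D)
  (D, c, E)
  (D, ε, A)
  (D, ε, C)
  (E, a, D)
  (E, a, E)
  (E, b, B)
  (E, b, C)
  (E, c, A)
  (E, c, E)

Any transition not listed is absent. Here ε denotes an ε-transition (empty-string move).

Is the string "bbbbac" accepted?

Yes

Start in {S}.
Read 'b': {S} → {S, C}.
Read 'b': {S, C} → {S, A, C}.
Read 'b': {S, A, C} → {S, A, C}.
Read 'b': {S, A, C} → {S, A, C}.
Read 'a': {S, A, C} → {E}.
Read 'c': {E} → {A, E}.
The final set {A, E} contains the accepting state E.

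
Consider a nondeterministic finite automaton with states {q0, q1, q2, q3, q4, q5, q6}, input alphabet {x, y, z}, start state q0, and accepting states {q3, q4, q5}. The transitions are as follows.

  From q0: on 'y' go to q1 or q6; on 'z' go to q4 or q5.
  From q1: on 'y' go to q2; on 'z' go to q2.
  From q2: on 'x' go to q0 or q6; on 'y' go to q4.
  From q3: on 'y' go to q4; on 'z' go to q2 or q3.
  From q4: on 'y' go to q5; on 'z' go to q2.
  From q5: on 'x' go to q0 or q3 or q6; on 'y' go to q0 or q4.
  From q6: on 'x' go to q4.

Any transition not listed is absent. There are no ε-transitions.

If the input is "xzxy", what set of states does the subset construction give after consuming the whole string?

Start in {q0}.
Read 'x': {q0} → ∅.
The set is empty and remains empty for the remaining 3 symbols.

∅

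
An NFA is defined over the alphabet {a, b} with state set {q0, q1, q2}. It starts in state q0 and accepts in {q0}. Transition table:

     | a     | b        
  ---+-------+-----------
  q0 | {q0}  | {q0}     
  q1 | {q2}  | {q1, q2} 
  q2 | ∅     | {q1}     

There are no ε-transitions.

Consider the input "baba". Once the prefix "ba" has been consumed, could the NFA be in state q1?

Start in {q0}.
Read 'b': {q0} → {q0}.
Read 'a': {q0} → {q0}.
State q1 is not in {q0}.

No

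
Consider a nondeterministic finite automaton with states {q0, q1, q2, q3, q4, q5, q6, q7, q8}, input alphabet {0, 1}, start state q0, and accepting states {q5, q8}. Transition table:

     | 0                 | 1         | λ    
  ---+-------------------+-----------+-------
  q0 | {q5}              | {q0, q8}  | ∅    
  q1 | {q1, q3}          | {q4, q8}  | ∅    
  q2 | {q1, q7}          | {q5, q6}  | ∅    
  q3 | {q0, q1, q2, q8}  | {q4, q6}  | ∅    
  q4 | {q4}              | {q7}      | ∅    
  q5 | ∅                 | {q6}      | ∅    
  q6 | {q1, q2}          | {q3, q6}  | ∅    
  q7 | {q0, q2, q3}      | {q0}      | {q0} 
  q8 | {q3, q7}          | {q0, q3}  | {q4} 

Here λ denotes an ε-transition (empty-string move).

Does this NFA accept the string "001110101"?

No

Start in {q0}.
Read '0': {q0} → {q5}.
Read '0': {q5} → ∅.
The set is empty and remains empty for the remaining 7 symbols.
The final set ∅ contains no accepting state.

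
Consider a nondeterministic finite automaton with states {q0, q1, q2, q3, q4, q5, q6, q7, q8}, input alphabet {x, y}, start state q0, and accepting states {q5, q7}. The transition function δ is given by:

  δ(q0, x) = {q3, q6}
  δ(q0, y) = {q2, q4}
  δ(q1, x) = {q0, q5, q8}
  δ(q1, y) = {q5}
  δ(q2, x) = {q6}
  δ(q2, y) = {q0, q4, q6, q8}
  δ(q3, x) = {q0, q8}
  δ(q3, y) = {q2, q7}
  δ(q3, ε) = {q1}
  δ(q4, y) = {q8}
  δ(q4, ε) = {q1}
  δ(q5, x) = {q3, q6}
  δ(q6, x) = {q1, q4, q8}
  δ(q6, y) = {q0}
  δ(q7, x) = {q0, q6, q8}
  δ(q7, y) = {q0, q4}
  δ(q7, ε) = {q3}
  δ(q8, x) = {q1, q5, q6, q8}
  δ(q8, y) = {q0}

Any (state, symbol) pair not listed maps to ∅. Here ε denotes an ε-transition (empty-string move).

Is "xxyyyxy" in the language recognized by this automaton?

Yes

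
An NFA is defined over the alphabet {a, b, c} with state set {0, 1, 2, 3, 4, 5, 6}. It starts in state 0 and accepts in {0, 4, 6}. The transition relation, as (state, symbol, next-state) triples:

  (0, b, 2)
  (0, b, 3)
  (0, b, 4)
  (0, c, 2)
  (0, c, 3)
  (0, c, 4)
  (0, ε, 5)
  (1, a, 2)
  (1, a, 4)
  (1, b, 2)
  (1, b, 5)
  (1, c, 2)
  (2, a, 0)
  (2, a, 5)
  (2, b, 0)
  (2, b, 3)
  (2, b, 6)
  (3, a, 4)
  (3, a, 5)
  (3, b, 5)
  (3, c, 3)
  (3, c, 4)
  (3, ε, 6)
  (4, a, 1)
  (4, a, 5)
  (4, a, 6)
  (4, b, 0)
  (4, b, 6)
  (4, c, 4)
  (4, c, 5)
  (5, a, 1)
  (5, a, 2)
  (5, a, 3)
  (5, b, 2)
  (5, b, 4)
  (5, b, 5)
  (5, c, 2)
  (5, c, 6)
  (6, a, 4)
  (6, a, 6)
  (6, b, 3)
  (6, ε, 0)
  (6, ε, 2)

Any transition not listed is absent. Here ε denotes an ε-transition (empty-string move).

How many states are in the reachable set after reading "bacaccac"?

Start: ε-closure({0}) = {0, 5}.
Read 'b': 0→{2, 3, 4}, 5→{2, 4, 5}; union {2, 3, 4, 5}; ε-closure = {0, 2, 3, 4, 5, 6}.
Read 'a': 0→∅, 2→{0, 5}, 3→{4, 5}, 4→{1, 5, 6}, 5→{1, 2, 3}, 6→{4, 6}; now {0, 1, 2, 3, 4, 5, 6}.
Read 'c': 0→{2, 3, 4}, 1→{2}, 2→∅, 3→{3, 4}, 4→{4, 5}, 5→{2, 6}, 6→∅; union {2, 3, 4, 5, 6}; ε-closure = {0, 2, 3, 4, 5, 6}.
Read 'a': 0→∅, 2→{0, 5}, 3→{4, 5}, 4→{1, 5, 6}, 5→{1, 2, 3}, 6→{4, 6}; now {0, 1, 2, 3, 4, 5, 6}.
Read 'c': 0→{2, 3, 4}, 1→{2}, 2→∅, 3→{3, 4}, 4→{4, 5}, 5→{2, 6}, 6→∅; union {2, 3, 4, 5, 6}; ε-closure = {0, 2, 3, 4, 5, 6}.
Read 'c': 0→{2, 3, 4}, 2→∅, 3→{3, 4}, 4→{4, 5}, 5→{2, 6}, 6→∅; union {2, 3, 4, 5, 6}; ε-closure = {0, 2, 3, 4, 5, 6}.
Read 'a': 0→∅, 2→{0, 5}, 3→{4, 5}, 4→{1, 5, 6}, 5→{1, 2, 3}, 6→{4, 6}; now {0, 1, 2, 3, 4, 5, 6}.
Read 'c': 0→{2, 3, 4}, 1→{2}, 2→∅, 3→{3, 4}, 4→{4, 5}, 5→{2, 6}, 6→∅; union {2, 3, 4, 5, 6}; ε-closure = {0, 2, 3, 4, 5, 6}.
That set has 6 states.

6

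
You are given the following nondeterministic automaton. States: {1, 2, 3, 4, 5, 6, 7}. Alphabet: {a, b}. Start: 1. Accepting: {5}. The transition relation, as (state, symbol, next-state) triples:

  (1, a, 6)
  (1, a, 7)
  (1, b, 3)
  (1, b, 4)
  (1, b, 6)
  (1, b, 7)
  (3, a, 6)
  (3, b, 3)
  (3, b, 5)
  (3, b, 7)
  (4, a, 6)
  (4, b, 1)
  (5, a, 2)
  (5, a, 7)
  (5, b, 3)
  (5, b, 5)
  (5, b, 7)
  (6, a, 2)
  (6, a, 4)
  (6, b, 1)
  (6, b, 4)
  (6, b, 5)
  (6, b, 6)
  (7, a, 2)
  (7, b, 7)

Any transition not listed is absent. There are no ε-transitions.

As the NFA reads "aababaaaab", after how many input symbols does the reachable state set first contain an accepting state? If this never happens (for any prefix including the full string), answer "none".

5

Start in {1}.
Read 'a': {1} → {6, 7}.
Read 'a': {6, 7} → {2, 4}.
Read 'b': {2, 4} → {1}.
Read 'a': {1} → {6, 7}.
Read 'b': {6, 7} → {1, 4, 5, 6, 7}.
None of the earlier sets intersect F, but {1, 4, 5, 6, 7} does.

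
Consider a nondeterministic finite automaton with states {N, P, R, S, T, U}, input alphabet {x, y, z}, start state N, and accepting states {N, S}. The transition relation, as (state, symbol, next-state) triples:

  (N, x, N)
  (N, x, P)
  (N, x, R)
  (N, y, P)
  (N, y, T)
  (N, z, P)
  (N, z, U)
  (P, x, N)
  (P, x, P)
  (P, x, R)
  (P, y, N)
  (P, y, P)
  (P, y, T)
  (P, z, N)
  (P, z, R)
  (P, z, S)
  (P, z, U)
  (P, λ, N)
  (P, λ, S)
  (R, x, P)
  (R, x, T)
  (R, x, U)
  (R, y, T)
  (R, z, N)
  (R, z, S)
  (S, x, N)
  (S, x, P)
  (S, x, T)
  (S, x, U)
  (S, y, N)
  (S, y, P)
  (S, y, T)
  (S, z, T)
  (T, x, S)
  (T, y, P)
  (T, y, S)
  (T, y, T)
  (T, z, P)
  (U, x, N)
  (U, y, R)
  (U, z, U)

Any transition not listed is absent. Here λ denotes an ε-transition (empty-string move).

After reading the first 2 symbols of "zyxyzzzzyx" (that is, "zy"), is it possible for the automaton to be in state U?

Start in {N}.
Read 'z': N→{P, U}; union {P, U}; ε-closure = {N, P, S, U}.
Read 'y': N→{P, T}, P→{N, P, T}, S→{N, P, T}, U→{R}; union {N, P, R, T}; ε-closure = {N, P, R, S, T}.
State U is not in {N, P, R, S, T}.

No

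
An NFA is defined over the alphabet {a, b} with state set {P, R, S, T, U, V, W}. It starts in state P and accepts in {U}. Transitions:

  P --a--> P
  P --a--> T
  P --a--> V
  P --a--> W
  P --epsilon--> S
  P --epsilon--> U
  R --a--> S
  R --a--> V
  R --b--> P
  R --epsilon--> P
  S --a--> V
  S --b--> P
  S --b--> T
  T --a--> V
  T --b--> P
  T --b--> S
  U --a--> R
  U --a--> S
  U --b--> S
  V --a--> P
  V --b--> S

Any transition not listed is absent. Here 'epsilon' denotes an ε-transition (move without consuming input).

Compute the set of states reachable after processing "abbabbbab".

{P, S, T, U}

Start: ε-closure({P}) = {P, S, U}.
Read 'a': P→{P, T, V, W}, S→{V}, U→{R, S}; union {P, R, S, T, V, W}; ε-closure = {P, R, S, T, U, V, W}.
Read 'b': P→∅, R→{P}, S→{P, T}, T→{P, S}, U→{S}, V→{S}, W→∅; union {P, S, T}; ε-closure = {P, S, T, U}.
Read 'b': P→∅, S→{P, T}, T→{P, S}, U→{S}; union {P, S, T}; ε-closure = {P, S, T, U}.
Read 'a': P→{P, T, V, W}, S→{V}, T→{V}, U→{R, S}; union {P, R, S, T, V, W}; ε-closure = {P, R, S, T, U, V, W}.
Read 'b': P→∅, R→{P}, S→{P, T}, T→{P, S}, U→{S}, V→{S}, W→∅; union {P, S, T}; ε-closure = {P, S, T, U}.
Read 'b': P→∅, S→{P, T}, T→{P, S}, U→{S}; union {P, S, T}; ε-closure = {P, S, T, U}.
Read 'b': P→∅, S→{P, T}, T→{P, S}, U→{S}; union {P, S, T}; ε-closure = {P, S, T, U}.
Read 'a': P→{P, T, V, W}, S→{V}, T→{V}, U→{R, S}; union {P, R, S, T, V, W}; ε-closure = {P, R, S, T, U, V, W}.
Read 'b': P→∅, R→{P}, S→{P, T}, T→{P, S}, U→{S}, V→{S}, W→∅; union {P, S, T}; ε-closure = {P, S, T, U}.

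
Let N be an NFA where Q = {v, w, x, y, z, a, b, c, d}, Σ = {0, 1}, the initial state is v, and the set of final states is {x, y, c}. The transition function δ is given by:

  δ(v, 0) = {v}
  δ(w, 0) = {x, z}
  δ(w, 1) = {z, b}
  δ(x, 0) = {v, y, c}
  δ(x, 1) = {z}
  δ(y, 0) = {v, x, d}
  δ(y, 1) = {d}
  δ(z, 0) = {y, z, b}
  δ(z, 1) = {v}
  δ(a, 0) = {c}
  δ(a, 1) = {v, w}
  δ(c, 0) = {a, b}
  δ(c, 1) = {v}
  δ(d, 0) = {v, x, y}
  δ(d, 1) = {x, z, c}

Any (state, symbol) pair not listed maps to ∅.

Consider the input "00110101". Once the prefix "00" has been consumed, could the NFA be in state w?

No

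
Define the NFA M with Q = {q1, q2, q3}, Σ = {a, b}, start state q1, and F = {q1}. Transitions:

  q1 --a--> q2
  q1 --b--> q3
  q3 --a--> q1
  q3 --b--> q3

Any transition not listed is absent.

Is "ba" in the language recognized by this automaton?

Yes

Start in {q1}.
Read 'b': q1→{q3}; now {q3}.
Read 'a': q3→{q1}; now {q1}.
The final set {q1} contains the accepting state q1.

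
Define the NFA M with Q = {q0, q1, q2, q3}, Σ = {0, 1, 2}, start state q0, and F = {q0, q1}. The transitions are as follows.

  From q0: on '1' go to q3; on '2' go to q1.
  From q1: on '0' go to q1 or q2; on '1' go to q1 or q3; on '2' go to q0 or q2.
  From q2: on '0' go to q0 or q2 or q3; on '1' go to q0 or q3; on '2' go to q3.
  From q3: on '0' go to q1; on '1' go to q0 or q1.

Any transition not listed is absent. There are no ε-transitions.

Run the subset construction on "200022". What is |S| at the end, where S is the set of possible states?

4

Start in {q0}.
Read '2': {q0} → {q1}.
Read '0': {q1} → {q1, q2}.
Read '0': {q1, q2} → {q0, q1, q2, q3}.
Read '0': {q0, q1, q2, q3} → {q0, q1, q2, q3}.
Read '2': {q0, q1, q2, q3} → {q0, q1, q2, q3}.
Read '2': {q0, q1, q2, q3} → {q0, q1, q2, q3}.
That set has 4 states.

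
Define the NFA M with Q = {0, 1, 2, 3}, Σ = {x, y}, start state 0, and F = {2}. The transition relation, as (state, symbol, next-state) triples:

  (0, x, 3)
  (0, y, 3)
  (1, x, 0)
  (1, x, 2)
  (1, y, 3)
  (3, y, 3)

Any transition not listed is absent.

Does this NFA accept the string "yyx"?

No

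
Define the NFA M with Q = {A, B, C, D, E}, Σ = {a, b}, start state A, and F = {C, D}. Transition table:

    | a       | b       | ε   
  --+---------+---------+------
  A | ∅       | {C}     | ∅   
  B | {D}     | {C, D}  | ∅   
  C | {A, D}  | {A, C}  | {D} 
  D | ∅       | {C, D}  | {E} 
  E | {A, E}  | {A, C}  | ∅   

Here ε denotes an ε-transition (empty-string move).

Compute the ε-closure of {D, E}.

{D, E}

Begin with {D, E}.
No ε-moves leave this set, so the closure equals the set itself.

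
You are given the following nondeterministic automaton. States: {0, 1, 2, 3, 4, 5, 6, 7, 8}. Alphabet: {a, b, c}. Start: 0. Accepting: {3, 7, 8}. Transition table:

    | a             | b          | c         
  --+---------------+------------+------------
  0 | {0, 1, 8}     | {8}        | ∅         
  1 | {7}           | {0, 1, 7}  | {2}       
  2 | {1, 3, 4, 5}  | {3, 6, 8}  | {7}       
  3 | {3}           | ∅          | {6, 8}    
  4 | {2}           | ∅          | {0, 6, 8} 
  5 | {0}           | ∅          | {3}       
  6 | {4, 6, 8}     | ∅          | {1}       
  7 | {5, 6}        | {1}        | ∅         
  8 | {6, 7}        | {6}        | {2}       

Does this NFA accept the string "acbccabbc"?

No

Start in {0}.
Read 'a': 0→{0, 1, 8}; now {0, 1, 8}.
Read 'c': 0→∅, 1→{2}, 8→{2}; now {2}.
Read 'b': 2→{3, 6, 8}; now {3, 6, 8}.
Read 'c': 3→{6, 8}, 6→{1}, 8→{2}; now {1, 2, 6, 8}.
Read 'c': 1→{2}, 2→{7}, 6→{1}, 8→{2}; now {1, 2, 7}.
Read 'a': 1→{7}, 2→{1, 3, 4, 5}, 7→{5, 6}; now {1, 3, 4, 5, 6, 7}.
Read 'b': 1→{0, 1, 7}, 3→∅, 4→∅, 5→∅, 6→∅, 7→{1}; now {0, 1, 7}.
Read 'b': 0→{8}, 1→{0, 1, 7}, 7→{1}; now {0, 1, 7, 8}.
Read 'c': 0→∅, 1→{2}, 7→∅, 8→{2}; now {2}.
The final set {2} contains no accepting state.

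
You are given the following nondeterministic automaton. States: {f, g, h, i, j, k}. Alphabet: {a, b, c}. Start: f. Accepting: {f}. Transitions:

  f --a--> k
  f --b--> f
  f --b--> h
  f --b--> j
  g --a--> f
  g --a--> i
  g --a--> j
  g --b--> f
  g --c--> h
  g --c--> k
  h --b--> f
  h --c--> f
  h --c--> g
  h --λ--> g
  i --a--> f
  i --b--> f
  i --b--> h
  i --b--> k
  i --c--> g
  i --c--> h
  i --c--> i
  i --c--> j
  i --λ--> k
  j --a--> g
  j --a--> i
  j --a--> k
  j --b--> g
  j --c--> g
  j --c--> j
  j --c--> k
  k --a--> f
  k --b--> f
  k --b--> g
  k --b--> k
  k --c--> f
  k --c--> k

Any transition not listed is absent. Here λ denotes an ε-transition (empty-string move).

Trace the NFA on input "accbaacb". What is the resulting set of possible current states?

Start in {f}.
Read 'a': f→{k}; now {k}.
Read 'c': k→{f, k}; now {f, k}.
Read 'c': f→∅, k→{f, k}; now {f, k}.
Read 'b': f→{f, h, j}, k→{f, g, k}; now {f, g, h, j, k}.
Read 'a': f→{k}, g→{f, i, j}, h→∅, j→{g, i, k}, k→{f}; now {f, g, i, j, k}.
Read 'a': f→{k}, g→{f, i, j}, i→{f}, j→{g, i, k}, k→{f}; now {f, g, i, j, k}.
Read 'c': f→∅, g→{h, k}, i→{g, h, i, j}, j→{g, j, k}, k→{f, k}; now {f, g, h, i, j, k}.
Read 'b': f→{f, h, j}, g→{f}, h→{f}, i→{f, h, k}, j→{g}, k→{f, g, k}; now {f, g, h, j, k}.

{f, g, h, j, k}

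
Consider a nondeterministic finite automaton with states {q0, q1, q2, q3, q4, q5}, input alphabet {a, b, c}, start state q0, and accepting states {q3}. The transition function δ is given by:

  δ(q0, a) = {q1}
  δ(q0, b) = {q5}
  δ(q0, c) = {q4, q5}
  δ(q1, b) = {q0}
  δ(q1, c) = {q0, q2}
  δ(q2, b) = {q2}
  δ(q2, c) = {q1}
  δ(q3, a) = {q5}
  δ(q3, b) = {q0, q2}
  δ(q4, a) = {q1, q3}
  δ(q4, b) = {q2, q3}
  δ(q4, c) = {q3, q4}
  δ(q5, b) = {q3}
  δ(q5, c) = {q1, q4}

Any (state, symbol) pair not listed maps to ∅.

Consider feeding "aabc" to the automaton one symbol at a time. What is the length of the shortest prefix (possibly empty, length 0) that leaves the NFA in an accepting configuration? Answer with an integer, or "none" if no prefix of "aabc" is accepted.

Start in {q0}.
Read 'a': q0→{q1}; now {q1}.
Read 'a': q1→∅; now ∅.
The set is empty and remains empty for the remaining 2 symbols.
No reachable set along the way intersects F.

none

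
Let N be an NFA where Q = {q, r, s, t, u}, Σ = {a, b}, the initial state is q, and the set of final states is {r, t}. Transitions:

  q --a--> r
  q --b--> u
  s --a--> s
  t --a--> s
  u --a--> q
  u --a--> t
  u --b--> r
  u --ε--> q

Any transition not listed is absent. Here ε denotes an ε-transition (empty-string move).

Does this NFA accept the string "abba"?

No

Start in {q}.
Read 'a': {q} → {r}.
Read 'b': {r} → ∅.
The set is empty and remains empty for the remaining 2 symbols.
The final set ∅ contains no accepting state.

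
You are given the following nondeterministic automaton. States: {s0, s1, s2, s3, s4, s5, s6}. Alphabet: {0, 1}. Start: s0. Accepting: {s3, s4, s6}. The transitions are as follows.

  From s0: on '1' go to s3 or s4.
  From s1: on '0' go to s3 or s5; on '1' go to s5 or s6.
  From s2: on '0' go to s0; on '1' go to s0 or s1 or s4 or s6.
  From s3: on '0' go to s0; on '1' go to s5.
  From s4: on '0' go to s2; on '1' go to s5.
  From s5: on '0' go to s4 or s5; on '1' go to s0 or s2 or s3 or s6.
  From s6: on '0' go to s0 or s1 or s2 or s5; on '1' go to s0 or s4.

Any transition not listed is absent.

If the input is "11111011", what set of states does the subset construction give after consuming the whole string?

Start in {s0}.
Read '1': s0→{s3, s4}; now {s3, s4}.
Read '1': s3→{s5}, s4→{s5}; now {s5}.
Read '1': s5→{s0, s2, s3, s6}; now {s0, s2, s3, s6}.
Read '1': s0→{s3, s4}, s2→{s0, s1, s4, s6}, s3→{s5}, s6→{s0, s4}; now {s0, s1, s3, s4, s5, s6}.
Read '1': s0→{s3, s4}, s1→{s5, s6}, s3→{s5}, s4→{s5}, s5→{s0, s2, s3, s6}, s6→{s0, s4}; now {s0, s2, s3, s4, s5, s6}.
Read '0': s0→∅, s2→{s0}, s3→{s0}, s4→{s2}, s5→{s4, s5}, s6→{s0, s1, s2, s5}; now {s0, s1, s2, s4, s5}.
Read '1': s0→{s3, s4}, s1→{s5, s6}, s2→{s0, s1, s4, s6}, s4→{s5}, s5→{s0, s2, s3, s6}; now {s0, s1, s2, s3, s4, s5, s6}.
Read '1': s0→{s3, s4}, s1→{s5, s6}, s2→{s0, s1, s4, s6}, s3→{s5}, s4→{s5}, s5→{s0, s2, s3, s6}, s6→{s0, s4}; now {s0, s1, s2, s3, s4, s5, s6}.

{s0, s1, s2, s3, s4, s5, s6}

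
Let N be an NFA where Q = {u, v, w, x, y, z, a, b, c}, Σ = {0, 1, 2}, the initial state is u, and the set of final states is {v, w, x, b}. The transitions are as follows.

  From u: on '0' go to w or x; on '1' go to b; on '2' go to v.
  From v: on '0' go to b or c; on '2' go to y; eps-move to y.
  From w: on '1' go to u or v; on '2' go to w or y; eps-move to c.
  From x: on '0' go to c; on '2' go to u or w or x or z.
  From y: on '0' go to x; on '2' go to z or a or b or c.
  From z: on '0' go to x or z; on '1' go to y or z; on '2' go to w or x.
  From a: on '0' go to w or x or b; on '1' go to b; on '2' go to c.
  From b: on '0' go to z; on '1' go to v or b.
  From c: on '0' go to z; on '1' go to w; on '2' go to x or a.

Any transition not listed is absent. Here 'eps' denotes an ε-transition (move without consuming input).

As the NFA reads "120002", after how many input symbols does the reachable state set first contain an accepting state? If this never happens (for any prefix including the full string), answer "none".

1

Start in {u}.
Read '1': u→{b}; now {b}.
None of the earlier sets intersect F, but {b} does.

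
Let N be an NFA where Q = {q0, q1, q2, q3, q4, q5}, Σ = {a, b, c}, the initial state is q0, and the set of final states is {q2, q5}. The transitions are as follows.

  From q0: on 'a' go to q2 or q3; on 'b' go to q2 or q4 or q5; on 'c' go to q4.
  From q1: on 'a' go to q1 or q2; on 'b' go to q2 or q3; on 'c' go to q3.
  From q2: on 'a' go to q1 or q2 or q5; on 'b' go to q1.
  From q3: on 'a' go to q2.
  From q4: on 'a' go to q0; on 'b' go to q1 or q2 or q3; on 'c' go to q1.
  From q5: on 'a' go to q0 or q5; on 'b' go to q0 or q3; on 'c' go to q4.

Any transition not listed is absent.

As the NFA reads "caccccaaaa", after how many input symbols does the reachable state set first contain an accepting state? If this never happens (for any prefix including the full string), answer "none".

Start in {q0}.
Read 'c': q0→{q4}; now {q4}.
Read 'a': q4→{q0}; now {q0}.
Read 'c': q0→{q4}; now {q4}.
Read 'c': q4→{q1}; now {q1}.
Read 'c': q1→{q3}; now {q3}.
Read 'c': q3→∅; now ∅.
The set is empty and remains empty for the remaining 4 symbols.
No reachable set along the way intersects F.

none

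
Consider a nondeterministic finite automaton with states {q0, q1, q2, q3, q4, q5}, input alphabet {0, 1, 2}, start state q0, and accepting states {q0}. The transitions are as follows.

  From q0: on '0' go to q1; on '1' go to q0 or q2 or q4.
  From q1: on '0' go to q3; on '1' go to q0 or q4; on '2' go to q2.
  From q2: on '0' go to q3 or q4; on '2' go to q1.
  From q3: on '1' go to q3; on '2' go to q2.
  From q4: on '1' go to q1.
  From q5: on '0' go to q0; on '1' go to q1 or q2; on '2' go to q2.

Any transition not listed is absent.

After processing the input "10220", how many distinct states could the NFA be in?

1

Start in {q0}.
Read '1': {q0} → {q0, q2, q4}.
Read '0': {q0, q2, q4} → {q1, q3, q4}.
Read '2': {q1, q3, q4} → {q2}.
Read '2': {q2} → {q1}.
Read '0': {q1} → {q3}.
That set has 1 state.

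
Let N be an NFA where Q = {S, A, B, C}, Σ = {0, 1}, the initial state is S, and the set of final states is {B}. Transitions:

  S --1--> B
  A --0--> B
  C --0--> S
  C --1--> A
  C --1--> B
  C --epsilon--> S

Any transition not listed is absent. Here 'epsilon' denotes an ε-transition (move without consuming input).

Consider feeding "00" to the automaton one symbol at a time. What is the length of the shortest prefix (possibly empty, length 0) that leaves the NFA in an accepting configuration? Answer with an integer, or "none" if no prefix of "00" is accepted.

Start in {S}.
Read '0': S→∅; now ∅.
The set is empty and remains empty for the remaining 1 symbol.
No reachable set along the way intersects F.

none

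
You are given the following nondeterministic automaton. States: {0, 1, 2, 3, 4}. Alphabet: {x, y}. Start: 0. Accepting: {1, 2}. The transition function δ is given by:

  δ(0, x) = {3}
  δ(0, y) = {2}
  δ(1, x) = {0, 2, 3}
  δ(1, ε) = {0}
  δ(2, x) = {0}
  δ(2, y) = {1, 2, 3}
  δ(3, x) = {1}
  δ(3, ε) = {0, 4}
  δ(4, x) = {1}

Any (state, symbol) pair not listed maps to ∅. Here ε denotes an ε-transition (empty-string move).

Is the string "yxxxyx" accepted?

Start in {0}.
Read 'y': 0→{2}; now {2}.
Read 'x': 2→{0}; now {0}.
Read 'x': 0→{3}; union {3}; ε-closure = {0, 3, 4}.
Read 'x': 0→{3}, 3→{1}, 4→{1}; union {1, 3}; ε-closure = {0, 1, 3, 4}.
Read 'y': 0→{2}, 1→∅, 3→∅, 4→∅; now {2}.
Read 'x': 2→{0}; now {0}.
The final set {0} contains no accepting state.

No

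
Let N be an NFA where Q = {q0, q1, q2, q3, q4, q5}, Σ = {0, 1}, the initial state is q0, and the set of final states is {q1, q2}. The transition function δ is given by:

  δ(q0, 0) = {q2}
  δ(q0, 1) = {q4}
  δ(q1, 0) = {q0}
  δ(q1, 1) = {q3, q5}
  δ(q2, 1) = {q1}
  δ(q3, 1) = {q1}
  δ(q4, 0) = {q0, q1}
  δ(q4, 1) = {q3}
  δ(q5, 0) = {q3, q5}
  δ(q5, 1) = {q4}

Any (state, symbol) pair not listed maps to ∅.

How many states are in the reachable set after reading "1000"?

1

Start in {q0}.
Read '1': q0→{q4}; now {q4}.
Read '0': q4→{q0, q1}; now {q0, q1}.
Read '0': q0→{q2}, q1→{q0}; now {q0, q2}.
Read '0': q0→{q2}, q2→∅; now {q2}.
That set has 1 state.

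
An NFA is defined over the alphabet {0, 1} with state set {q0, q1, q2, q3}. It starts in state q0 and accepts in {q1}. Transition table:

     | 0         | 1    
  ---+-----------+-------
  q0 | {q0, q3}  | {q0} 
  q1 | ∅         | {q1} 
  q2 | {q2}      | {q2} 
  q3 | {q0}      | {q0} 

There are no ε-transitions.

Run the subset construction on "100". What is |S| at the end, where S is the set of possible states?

2

Start in {q0}.
Read '1': q0→{q0}; now {q0}.
Read '0': q0→{q0, q3}; now {q0, q3}.
Read '0': q0→{q0, q3}, q3→{q0}; now {q0, q3}.
That set has 2 states.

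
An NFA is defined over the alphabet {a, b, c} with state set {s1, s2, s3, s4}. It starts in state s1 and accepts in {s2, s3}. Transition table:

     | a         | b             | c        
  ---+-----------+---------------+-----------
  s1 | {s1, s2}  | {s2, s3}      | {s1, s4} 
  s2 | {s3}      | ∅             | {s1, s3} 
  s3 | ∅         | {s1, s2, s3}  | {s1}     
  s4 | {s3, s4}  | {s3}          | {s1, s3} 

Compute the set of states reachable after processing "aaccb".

Start in {s1}.
Read 'a': s1→{s1, s2}; now {s1, s2}.
Read 'a': s1→{s1, s2}, s2→{s3}; now {s1, s2, s3}.
Read 'c': s1→{s1, s4}, s2→{s1, s3}, s3→{s1}; now {s1, s3, s4}.
Read 'c': s1→{s1, s4}, s3→{s1}, s4→{s1, s3}; now {s1, s3, s4}.
Read 'b': s1→{s2, s3}, s3→{s1, s2, s3}, s4→{s3}; now {s1, s2, s3}.

{s1, s2, s3}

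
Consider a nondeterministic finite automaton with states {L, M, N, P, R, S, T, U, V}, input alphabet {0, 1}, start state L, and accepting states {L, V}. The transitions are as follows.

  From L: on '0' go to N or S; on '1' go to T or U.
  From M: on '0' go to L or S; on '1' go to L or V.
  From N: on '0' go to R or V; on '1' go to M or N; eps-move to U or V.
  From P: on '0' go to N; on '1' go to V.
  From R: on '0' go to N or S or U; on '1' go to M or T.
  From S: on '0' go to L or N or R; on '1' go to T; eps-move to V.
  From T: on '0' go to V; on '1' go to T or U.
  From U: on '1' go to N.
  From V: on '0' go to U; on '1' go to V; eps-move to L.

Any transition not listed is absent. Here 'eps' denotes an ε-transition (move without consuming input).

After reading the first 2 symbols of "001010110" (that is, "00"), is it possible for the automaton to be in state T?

No

Start in {L}.
Read '0': L→{N, S}; union {N, S}; ε-closure = {L, N, S, U, V}.
Read '0': L→{N, S}, N→{R, V}, S→{L, N, R}, U→∅, V→{U}; now {L, N, R, S, U, V}.
State T is not in {L, N, R, S, U, V}.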